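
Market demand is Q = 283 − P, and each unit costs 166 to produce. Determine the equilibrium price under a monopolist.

P = 224.5

Inverting demand: P = 283 − Q.
The monopolist equates marginal revenue to marginal cost: 283 − 2Q = 166, so Q = 58.5. From demand, P = 224.5.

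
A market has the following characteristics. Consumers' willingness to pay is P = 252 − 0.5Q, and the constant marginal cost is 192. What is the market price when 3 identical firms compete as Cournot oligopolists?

P = 207

Cournot with 3 identical firms: the symmetric best-response condition is 252 − 2q = 192. Each firm produces q = 30, total output Q = 90, price P = 207.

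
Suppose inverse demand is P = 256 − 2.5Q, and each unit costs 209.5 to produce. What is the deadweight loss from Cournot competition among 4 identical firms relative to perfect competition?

Perfect competition: P = MC = 209.5, so 256 − 2.5Q = 209.5 and Q = 18.6.
Cournot with 4 identical firms: the symmetric best-response condition is 256 − 12.5q = 209.5. Each firm produces q = 3.72, total output Q = 14.88, price P = 218.8.
DWL is the triangle between Q = 14.88 and Q = 18.6: ½·(18.6 − 14.88)·(218.8 − 209.5) = 17.298.

DWL = 17.298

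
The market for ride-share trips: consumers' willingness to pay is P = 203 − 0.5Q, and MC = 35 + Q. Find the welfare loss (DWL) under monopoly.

Under competition P = MC: 203 − 0.5Q = 35 + Q ⇒ Q = 112, P = 147.
The monopolist equates marginal revenue to marginal cost: 203 − Q = 35 + Q, so Q = 84. From demand, P = 161.
CS = ½·(203 − 147)·112 = 3136; PS = (147·112 − 35·112 − ½·1·112²) = 6272; TS = 9408.
CS = ½·(203 − 161)·84 = 1764; PS = (161·84 − 35·84 − ½·1·84²) = 7056; TS = 8820.
DWL = 9408 − 8820 = 588.

DWL = 588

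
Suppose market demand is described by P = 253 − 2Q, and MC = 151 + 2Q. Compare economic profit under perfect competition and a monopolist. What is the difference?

π rises by 216.75

Under competition P = MC: 253 − 2Q = 151 + 2Q ⇒ Q = 25.5, P = 202.
Profit = 202·25.5 − (151·25.5 + ½·2·25.5²) = 650.25.
Monopoly sets MR = MC: 253 − 4Q = 151 + 2Q ⇒ Q = 17, P = 253 − 2·17 = 219.
Profit = 219·17 − (151·17 + ½·2·17²) = 867.
Change in economic profit: 867 − 650.25 = 216.75.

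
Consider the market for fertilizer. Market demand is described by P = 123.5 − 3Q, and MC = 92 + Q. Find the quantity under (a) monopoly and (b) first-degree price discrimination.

Monopoly sets MR = MC: 123.5 − 6Q = 92 + Q ⇒ Q = 4.5, P = 123.5 − 3·4.5 = 110.
Under first-degree price discrimination the firm charges each unit its demand price and produces up to where P = MC, i.e. Q = 7.875. Consumer surplus is zero; producer surplus equals total surplus.

Monopoly: Q = 4.5; Perfect PD: Q = 7.875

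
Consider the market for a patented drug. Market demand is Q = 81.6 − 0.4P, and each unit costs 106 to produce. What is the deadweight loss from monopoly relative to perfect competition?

Inverting demand: P = 204 − 2.5Q.
Under competition P = MC = 106, so Q = (204 − 106)/2.5 = 39.2.
A monopolist chooses Q where MR = MC. MR = 204 − 5Q; setting this equal to 106 gives Q = 19.6 and P = 155.
DWL is the triangle between Q = 19.6 and Q = 39.2: ½·(39.2 − 19.6)·(155 − 106) = 480.2.

DWL = 480.2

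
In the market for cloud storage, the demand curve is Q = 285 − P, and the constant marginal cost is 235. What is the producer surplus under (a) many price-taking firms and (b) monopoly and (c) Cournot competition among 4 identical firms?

Inverting demand: P = 285 − Q.
Perfect competition: P = MC = 235, so 285 − Q = 235 and Q = 50.
PS = (235 − 235)·50 = 0.
Monopoly sets MR = MC: 285 − 2Q = 235 ⇒ Q = 25, P = 285 − 25 = 260.
PS = (260 − 235)·25 = 625.
With 4 symmetric Cournot firms, each firm's FOC gives 285 − 5q = 235, so q = 10, Q = 4·10 = 40, and P = 245.
PS = (245 − 235)·40 = 400.

Competition: PS = 0; Monopoly: PS = 625; Cournot: PS = 400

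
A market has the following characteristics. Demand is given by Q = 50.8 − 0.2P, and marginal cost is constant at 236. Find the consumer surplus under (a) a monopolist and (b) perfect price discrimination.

Monopoly: CS = 8.1; Perfect PD: CS = 0

Inverting demand: P = 254 − 5Q.
The monopolist equates marginal revenue to marginal cost: 254 − 10Q = 236, so Q = 1.8. From demand, P = 245.
CS = ½·(254 − 245)·1.8 = 8.1.
Under first-degree price discrimination the firm charges each unit its demand price and produces up to where P = MC, i.e. Q = 3.6. Consumer surplus is zero; producer surplus equals total surplus.
CS = 0.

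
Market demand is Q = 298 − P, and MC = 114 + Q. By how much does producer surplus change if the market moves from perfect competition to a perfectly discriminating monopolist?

PS rises by 4232

Inverting demand: P = 298 − Q.
Under competition P = MC: 298 − Q = 114 + Q ⇒ Q = 92, P = 206.
PS = P·Q − VC(Q) = 206·92 − (114·92 + ½·1·92²) = 4232.
A perfectly discriminating monopolist sells every unit with P(Q) ≥ MC(Q), so output equals the competitive quantity Q = 92. Each buyer pays their reservation price, so CS = 0 and the firm captures all surplus.
PS = ½·(298 − 114)·92 = 8464.
Change in producer surplus: 8464 − 4232 = 4232.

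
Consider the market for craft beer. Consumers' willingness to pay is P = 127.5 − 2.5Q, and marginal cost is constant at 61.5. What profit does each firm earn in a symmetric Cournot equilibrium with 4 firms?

π_i = 69.696

Cournot with 4 identical firms: the symmetric best-response condition is 127.5 − 12.5q = 61.5. Each firm produces q = 5.28, total output Q = 21.12, price P = 74.7.
Each firm's profit = (74.7 − 61.5)·5.28 = 69.696.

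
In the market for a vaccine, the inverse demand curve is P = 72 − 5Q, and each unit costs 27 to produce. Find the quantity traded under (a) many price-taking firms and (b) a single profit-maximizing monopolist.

Competition: Q = 9; Monopoly: Q = 4.5

Competitive firms price at marginal cost: P = 27, giving Q = 9.
Monopoly sets MR = MC: 72 − 10Q = 27 ⇒ Q = 4.5, P = 72 − 5·4.5 = 49.5.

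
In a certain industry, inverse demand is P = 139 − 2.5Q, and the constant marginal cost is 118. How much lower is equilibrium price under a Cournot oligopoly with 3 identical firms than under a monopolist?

Monopoly sets MR = MC: 139 − 5Q = 118 ⇒ Q = 4.2, P = 139 − 2.5·4.2 = 128.5.
In a 3-firm Cournot equilibrium, symmetry and the first-order condition give q = (139 − 118)/(10) = 2.1. So Q = 6.3 and P = 123.25.
Change in equilibrium price: 123.25 − 128.5 = −5.25.

P falls by 5.25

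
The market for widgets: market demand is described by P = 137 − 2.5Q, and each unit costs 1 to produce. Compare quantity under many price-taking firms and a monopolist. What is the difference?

Under competition P = MC = 1, so Q = (137 − 1)/2.5 = 54.4.
A monopolist chooses Q where MR = MC. MR = 137 − 5Q; setting this equal to 1 gives Q = 27.2 and P = 69.
Change in quantity: 27.2 − 54.4 = −27.2.

Q falls by 27.2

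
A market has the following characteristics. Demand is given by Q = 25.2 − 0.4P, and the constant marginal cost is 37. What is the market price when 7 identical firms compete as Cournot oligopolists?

Inverting demand: P = 63 − 2.5Q.
In a 7-firm Cournot equilibrium, symmetry and the first-order condition give q = (63 − 37)/(20) = 1.3. So Q = 9.1 and P = 40.25.

P = 40.25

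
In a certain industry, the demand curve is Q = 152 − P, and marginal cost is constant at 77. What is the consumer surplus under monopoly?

Inverting demand: P = 152 − Q.
A monopolist chooses Q where MR = MC. MR = 152 − 2Q; setting this equal to 77 gives Q = 37.5 and P = 114.5.
CS = ½·(152 − 114.5)·37.5 = 703.125.

CS = 703.125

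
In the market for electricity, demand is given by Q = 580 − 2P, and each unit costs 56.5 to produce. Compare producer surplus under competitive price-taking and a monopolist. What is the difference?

Inverting demand: P = 290 − 0.5Q.
Perfect competition: P = MC = 56.5, so 290 − 0.5Q = 56.5 and Q = 467.
PS = (56.5 − 56.5)·467 = 0.
Monopoly sets MR = MC: 290 − Q = 56.5 ⇒ Q = 233.5, P = 290 − 0.5·233.5 = 173.25.
PS = (173.25 − 56.5)·233.5 = 27261.125.
Change in producer surplus: 27261.125 − 0 = 27261.125.

Producer surplus rises by 27261.125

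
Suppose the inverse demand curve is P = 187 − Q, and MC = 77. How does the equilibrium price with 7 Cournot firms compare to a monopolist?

In a 7-firm Cournot equilibrium, symmetry and the first-order condition give q = (187 − 77)/(8) = 13.75. So Q = 96.25 and P = 90.75.
Monopoly sets MR = MC: 187 − 2Q = 77 ⇒ Q = 55, P = 187 − 55 = 132.

Cournot: P = 90.75; Monopoly: P = 132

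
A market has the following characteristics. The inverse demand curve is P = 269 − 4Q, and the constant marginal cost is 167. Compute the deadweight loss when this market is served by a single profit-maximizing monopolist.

Perfect competition: P = MC = 167, so 269 − 4Q = 167 and Q = 25.5.
Monopoly sets MR = MC: 269 − 8Q = 167 ⇒ Q = 12.75, P = 269 − 4·12.75 = 218.
DWL is the triangle between Q = 12.75 and Q = 25.5: ½·(25.5 − 12.75)·(218 − 167) = 325.125.

DWL = 325.125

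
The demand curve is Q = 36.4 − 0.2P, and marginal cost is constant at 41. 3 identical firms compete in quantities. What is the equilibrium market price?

Inverting demand: P = 182 − 5Q.
With 3 symmetric Cournot firms, each firm's FOC gives 182 − 20q = 41, so q = 7.05, Q = 3·7.05 = 21.15, and P = 76.25.

P = 76.25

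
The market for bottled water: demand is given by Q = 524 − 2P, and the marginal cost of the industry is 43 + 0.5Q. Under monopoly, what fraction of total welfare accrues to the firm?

Inverting demand: P = 262 − 0.5Q.
The monopolist equates marginal revenue to marginal cost: 262 − Q = 43 + 0.5Q, so Q = 146. From demand, P = 189.
CS = ½·(262 − 189)·146 = 5329.
PS = P·Q − VC(Q) = 189·146 − (43·146 + ½·0.5·146²) = 15987.
Share captured = PS/TS = 15987/21316 = 0.75.

PS/TS = 0.75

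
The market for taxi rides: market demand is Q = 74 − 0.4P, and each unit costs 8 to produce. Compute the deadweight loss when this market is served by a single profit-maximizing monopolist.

Inverting demand: P = 185 − 2.5Q.
Under competition P = MC = 8, so Q = (185 − 8)/2.5 = 70.8.
Monopoly sets MR = MC: 185 − 5Q = 8 ⇒ Q = 35.4, P = 185 − 2.5·35.4 = 96.5.
DWL is the triangle between Q = 35.4 and Q = 70.8: ½·(70.8 − 35.4)·(96.5 − 8) = 1566.45.

DWL = 1566.45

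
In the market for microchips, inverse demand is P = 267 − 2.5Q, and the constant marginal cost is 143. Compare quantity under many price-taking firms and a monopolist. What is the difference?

Perfect competition: P = MC = 143, so 267 − 2.5Q = 143 and Q = 49.6.
A monopolist chooses Q where MR = MC. MR = 267 − 5Q; setting this equal to 143 gives Q = 24.8 and P = 205.
Change in quantity: 24.8 − 49.6 = −24.8.

Q falls by 24.8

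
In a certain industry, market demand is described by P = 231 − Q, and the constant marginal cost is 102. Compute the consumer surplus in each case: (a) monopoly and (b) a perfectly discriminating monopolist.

Monopoly: CS = 2080.125; Perfect PD: CS = 0

Monopoly sets MR = MC: 231 − 2Q = 102 ⇒ Q = 64.5, P = 231 − 64.5 = 166.5.
CS = ½·(231 − 166.5)·64.5 = 2080.125.
A perfectly discriminating monopolist sells every unit with P(Q) ≥ MC(Q), so output equals the competitive quantity Q = 129. Each buyer pays their reservation price, so CS = 0 and the firm captures all surplus.
CS = 0.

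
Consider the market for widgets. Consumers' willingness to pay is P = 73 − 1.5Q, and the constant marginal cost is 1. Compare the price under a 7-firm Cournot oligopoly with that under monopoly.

In a 7-firm Cournot equilibrium, symmetry and the first-order condition give q = (73 − 1)/(12) = 6. So Q = 42 and P = 10.
Monopoly sets MR = MC: 73 − 3Q = 1 ⇒ Q = 24, P = 73 − 1.5·24 = 37.

Cournot: P = 10; Monopoly: P = 37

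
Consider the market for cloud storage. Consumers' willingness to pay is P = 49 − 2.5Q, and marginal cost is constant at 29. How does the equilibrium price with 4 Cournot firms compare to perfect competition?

Cournot: P = 33; Competition: P = 29

Cournot with 4 identical firms: the symmetric best-response condition is 49 − 12.5q = 29. Each firm produces q = 1.6, total output Q = 6.4, price P = 33.
Competitive firms price at marginal cost: P = 29, giving Q = 8.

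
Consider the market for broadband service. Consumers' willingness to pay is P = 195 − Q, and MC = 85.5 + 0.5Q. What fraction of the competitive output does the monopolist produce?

Q_m/Q_c = 0.6

A monopolist chooses Q where MR = MC. MR = 195 − 2Q; setting this equal to 85.5 + 0.5Q gives Q = 43.8 and P = 151.2.
Under competition P = MC: 195 − Q = 85.5 + 0.5Q ⇒ Q = 73, P = 122.
Ratio Q_m/Q_c = 43.8/73 = 0.6.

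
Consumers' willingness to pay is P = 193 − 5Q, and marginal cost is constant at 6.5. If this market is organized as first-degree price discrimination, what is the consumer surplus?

A perfectly discriminating monopolist sells every unit with P(Q) ≥ MC(Q), so output equals the competitive quantity Q = 37.3. Each buyer pays their reservation price, so CS = 0 and the firm captures all surplus.
CS = 0.

CS = 0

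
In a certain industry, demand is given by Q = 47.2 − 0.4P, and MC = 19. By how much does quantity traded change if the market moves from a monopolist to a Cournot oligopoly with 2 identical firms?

Inverting demand: P = 118 − 2.5Q.
Monopoly sets MR = MC: 118 − 5Q = 19 ⇒ Q = 19.8, P = 118 − 2.5·19.8 = 68.5.
With 2 symmetric Cournot firms, each firm's FOC gives 118 − 7.5q = 19, so q = 13.2, Q = 2·13.2 = 26.4, and P = 52.
Change in quantity traded: 26.4 − 19.8 = 6.6.

Quantity traded rises by 6.6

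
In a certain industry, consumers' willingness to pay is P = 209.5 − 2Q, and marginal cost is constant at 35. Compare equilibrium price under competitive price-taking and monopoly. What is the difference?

Perfect competition: P = MC = 35, so 209.5 − 2Q = 35 and Q = 87.25.
Monopoly sets MR = MC: 209.5 − 4Q = 35 ⇒ Q = 43.625, P = 209.5 − 2·43.625 = 122.25.
Change in equilibrium price: 122.25 − 35 = 87.25.

Equilibrium price rises by 87.25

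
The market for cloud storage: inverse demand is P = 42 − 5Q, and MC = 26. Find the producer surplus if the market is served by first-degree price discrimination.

A perfectly discriminating monopolist sells every unit with P(Q) ≥ MC(Q), so output equals the competitive quantity Q = 3.2. Each buyer pays their reservation price, so CS = 0 and the firm captures all surplus.
PS = ½·(42 − 26)·3.2 = 25.6.

PS = 25.6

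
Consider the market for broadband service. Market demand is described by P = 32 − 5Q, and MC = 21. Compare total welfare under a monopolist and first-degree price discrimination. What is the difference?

Total welfare rises by 3.025

Monopoly sets MR = MC: 32 − 10Q = 21 ⇒ Q = 1.1, P = 32 − 5·1.1 = 26.5.
CS = ½·(32 − 26.5)·1.1 = 3.025; PS = (26.5 − 21)·1.1 = 6.05; TS = 9.075.
A perfectly discriminating monopolist sells every unit with P(Q) ≥ MC(Q), so output equals the competitive quantity Q = 2.2. Each buyer pays their reservation price, so CS = 0 and the firm captures all surplus.
TS = 12.1 (equal to competitive TS).
Change in total welfare: 12.1 − 9.075 = 3.025.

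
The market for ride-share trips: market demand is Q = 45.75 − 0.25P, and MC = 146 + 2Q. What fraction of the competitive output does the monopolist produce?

Q_m/Q_c = 0.6

Inverting demand: P = 183 − 4Q.
A monopolist chooses Q where MR = MC. MR = 183 − 8Q; setting this equal to 146 + 2Q gives Q = 3.7 and P = 168.2.
Under competition P = MC: 183 − 4Q = 146 + 2Q ⇒ Q = 37/6, P = 475/3.
Ratio Q_m/Q_c = 3.7/(37/6) = 0.6.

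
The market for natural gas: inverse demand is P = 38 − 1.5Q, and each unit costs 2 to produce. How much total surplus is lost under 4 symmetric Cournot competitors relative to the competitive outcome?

Under competition P = MC = 2, so Q = (38 − 2)/1.5 = 24.
Cournot with 4 identical firms: the symmetric best-response condition is 38 − 7.5q = 2. Each firm produces q = 4.8, total output Q = 19.2, price P = 9.2.
DWL is the triangle between Q = 19.2 and Q = 24: ½·(24 − 19.2)·(9.2 − 2) = 17.28.

DWL = 17.28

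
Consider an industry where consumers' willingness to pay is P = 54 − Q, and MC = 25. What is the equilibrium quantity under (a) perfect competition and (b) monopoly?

Perfect competition: P = MC = 25, so 54 − Q = 25 and Q = 29.
The monopolist equates marginal revenue to marginal cost: 54 − 2Q = 25, so Q = 14.5. From demand, P = 39.5.

Competition: Q = 29; Monopoly: Q = 14.5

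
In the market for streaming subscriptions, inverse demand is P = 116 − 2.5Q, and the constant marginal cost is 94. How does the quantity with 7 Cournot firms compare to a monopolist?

Cournot: Q = 7.7; Monopoly: Q = 4.4

In a 7-firm Cournot equilibrium, symmetry and the first-order condition give q = (116 − 94)/(20) = 1.1. So Q = 7.7 and P = 96.75.
A monopolist chooses Q where MR = MC. MR = 116 − 5Q; setting this equal to 94 gives Q = 4.4 and P = 105.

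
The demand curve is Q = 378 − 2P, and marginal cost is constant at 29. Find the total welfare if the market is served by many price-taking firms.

Inverting demand: P = 189 − 0.5Q.
Competitive firms price at marginal cost: P = 29, giving Q = 320.
CS = ½·(189 − 29)·320 = 25600; PS = (29 − 29)·320 = 0; TS = 25600.

TS = 25600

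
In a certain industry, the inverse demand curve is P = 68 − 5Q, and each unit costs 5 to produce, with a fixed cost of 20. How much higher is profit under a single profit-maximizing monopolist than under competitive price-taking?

Profit rises by 198.45

Perfect competition: P = MC = 5, so 68 − 5Q = 5 and Q = 12.6.
Profit = (5 − 5)·12.6 − 20 = −20.
The monopolist equates marginal revenue to marginal cost: 68 − 10Q = 5, so Q = 6.3. From demand, P = 36.5.
Profit = (36.5 − 5)·6.3 − 20 = 178.45.
Change in profit: 178.45 − −20 = 198.45.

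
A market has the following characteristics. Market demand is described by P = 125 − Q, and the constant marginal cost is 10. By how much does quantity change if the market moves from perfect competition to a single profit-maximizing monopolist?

Under competition P = MC = 10, so Q = (125 − 10)/1 = 115.
Monopoly sets MR = MC: 125 − 2Q = 10 ⇒ Q = 57.5, P = 125 − 57.5 = 67.5.
Change in quantity: 57.5 − 115 = −57.5.

Q falls by 57.5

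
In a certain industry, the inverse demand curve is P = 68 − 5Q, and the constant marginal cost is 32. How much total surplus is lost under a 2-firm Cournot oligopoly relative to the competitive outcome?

Perfect competition: P = MC = 32, so 68 − 5Q = 32 and Q = 7.2.
Cournot with 2 identical firms: the symmetric best-response condition is 68 − 15q = 32. Each firm produces q = 2.4, total output Q = 4.8, price P = 44.
DWL is the triangle between Q = 4.8 and Q = 7.2: ½·(7.2 − 4.8)·(44 − 32) = 14.4.

DWL = 14.4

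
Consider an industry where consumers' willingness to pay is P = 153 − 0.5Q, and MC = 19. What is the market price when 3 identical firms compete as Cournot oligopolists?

In a 3-firm Cournot equilibrium, symmetry and the first-order condition give q = (153 − 19)/(2) = 67. So Q = 201 and P = 52.5.

P = 52.5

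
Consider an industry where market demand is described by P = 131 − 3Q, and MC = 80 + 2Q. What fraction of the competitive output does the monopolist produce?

Q_m/Q_c = 0.625

Monopoly sets MR = MC: 131 − 6Q = 80 + 2Q ⇒ Q = 6.375, P = 131 − 3·6.375 = 111.875.
Under competition P = MC: 131 − 3Q = 80 + 2Q ⇒ Q = 10.2, P = 100.4.
Ratio Q_m/Q_c = 6.375/10.2 = 0.625.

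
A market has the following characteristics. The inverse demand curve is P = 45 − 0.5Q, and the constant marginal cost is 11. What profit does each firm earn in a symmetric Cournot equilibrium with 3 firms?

π_i = 144.5

Cournot with 3 identical firms: the symmetric best-response condition is 45 − 2q = 11. Each firm produces q = 17, total output Q = 51, price P = 19.5.
Each firm's profit = (19.5 − 11)·17 = 144.5.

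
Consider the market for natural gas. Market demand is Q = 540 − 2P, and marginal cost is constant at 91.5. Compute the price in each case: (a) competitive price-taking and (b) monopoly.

Competition: P = 91.5; Monopoly: P = 180.75

Inverting demand: P = 270 − 0.5Q.
Perfect competition: P = MC = 91.5, so 270 − 0.5Q = 91.5 and Q = 357.
The monopolist equates marginal revenue to marginal cost: 270 − Q = 91.5, so Q = 178.5. From demand, P = 180.75.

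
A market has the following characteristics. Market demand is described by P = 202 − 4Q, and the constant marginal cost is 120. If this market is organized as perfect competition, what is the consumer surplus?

CS = 840.5

Under competition P = MC = 120, so Q = (202 − 120)/4 = 20.5.
CS = ½·(202 − 120)·20.5 = 840.5.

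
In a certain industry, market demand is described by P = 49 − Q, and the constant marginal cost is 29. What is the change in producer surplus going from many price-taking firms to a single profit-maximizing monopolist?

Perfect competition: P = MC = 29, so 49 − Q = 29 and Q = 20.
PS = (29 − 29)·20 = 0.
The monopolist equates marginal revenue to marginal cost: 49 − 2Q = 29, so Q = 10. From demand, P = 39.
PS = (39 − 29)·10 = 100.
Change in producer surplus: 100 − 0 = 100.

PS rises by 100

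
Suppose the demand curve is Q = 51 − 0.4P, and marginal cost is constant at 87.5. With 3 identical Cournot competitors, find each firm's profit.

Inverting demand: P = 127.5 − 2.5Q.
With 3 symmetric Cournot firms, each firm's FOC gives 127.5 − 10q = 87.5, so q = 4, Q = 3·4 = 12, and P = 97.5.
Each firm's profit = (97.5 − 87.5)·4 = 40.

π_i = 40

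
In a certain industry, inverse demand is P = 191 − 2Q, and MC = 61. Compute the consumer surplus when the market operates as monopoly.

CS = 1056.25

The monopolist equates marginal revenue to marginal cost: 191 − 4Q = 61, so Q = 32.5. From demand, P = 126.
CS = ½·(191 − 126)·32.5 = 1056.25.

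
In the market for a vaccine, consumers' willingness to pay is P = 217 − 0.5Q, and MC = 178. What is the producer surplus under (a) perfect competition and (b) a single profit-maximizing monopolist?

Competition: PS = 0; Monopoly: PS = 760.5

Perfect competition: P = MC = 178, so 217 − 0.5Q = 178 and Q = 78.
PS = (178 − 178)·78 = 0.
Monopoly sets MR = MC: 217 − Q = 178 ⇒ Q = 39, P = 217 − 0.5·39 = 197.5.
PS = (197.5 − 178)·39 = 760.5.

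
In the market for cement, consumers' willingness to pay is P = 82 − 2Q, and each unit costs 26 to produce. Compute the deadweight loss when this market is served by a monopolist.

Perfect competition: P = MC = 26, so 82 − 2Q = 26 and Q = 28.
A monopolist chooses Q where MR = MC. MR = 82 − 4Q; setting this equal to 26 gives Q = 14 and P = 54.
DWL is the triangle between Q = 14 and Q = 28: ½·(28 − 14)·(54 − 26) = 196.

DWL = 196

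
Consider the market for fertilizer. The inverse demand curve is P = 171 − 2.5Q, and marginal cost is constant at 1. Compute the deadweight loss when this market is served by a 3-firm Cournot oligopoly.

DWL = 361.25

Perfect competition: P = MC = 1, so 171 − 2.5Q = 1 and Q = 68.
Cournot with 3 identical firms: the symmetric best-response condition is 171 − 10q = 1. Each firm produces q = 17, total output Q = 51, price P = 43.5.
DWL is the triangle between Q = 51 and Q = 68: ½·(68 − 51)·(43.5 − 1) = 361.25.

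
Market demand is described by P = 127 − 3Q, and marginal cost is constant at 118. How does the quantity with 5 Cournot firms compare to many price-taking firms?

In a 5-firm Cournot equilibrium, symmetry and the first-order condition give q = (127 − 118)/(18) = 0.5. So Q = 2.5 and P = 119.5.
Perfect competition: P = MC = 118, so 127 − 3Q = 118 and Q = 3.

Cournot: Q = 2.5; Competition: Q = 3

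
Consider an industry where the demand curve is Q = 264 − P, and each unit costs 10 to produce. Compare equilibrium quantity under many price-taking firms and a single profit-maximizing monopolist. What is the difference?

Inverting demand: P = 264 − Q.
Under competition P = MC = 10, so Q = (264 − 10)/1 = 254.
Monopoly sets MR = MC: 264 − 2Q = 10 ⇒ Q = 127, P = 264 − 127 = 137.
Change in equilibrium quantity: 127 − 254 = −127.

Equilibrium quantity falls by 127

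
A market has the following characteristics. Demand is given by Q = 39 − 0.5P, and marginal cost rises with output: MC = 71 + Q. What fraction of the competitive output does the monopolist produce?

Inverting demand: P = 78 − 2Q.
Monopoly sets MR = MC: 78 − 4Q = 71 + Q ⇒ Q = 1.4, P = 78 − 2·1.4 = 75.2.
Under competition P = MC: 78 − 2Q = 71 + Q ⇒ Q = 7/3, P = 220/3.
Ratio Q_m/Q_c = 1.4/(7/3) = 0.6.

Q_m/Q_c = 0.6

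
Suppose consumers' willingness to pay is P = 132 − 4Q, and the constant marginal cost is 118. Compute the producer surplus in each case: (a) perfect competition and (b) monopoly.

Perfect competition: P = MC = 118, so 132 − 4Q = 118 and Q = 3.5.
PS = (118 − 118)·3.5 = 0.
The monopolist equates marginal revenue to marginal cost: 132 − 8Q = 118, so Q = 1.75. From demand, P = 125.
PS = (125 − 118)·1.75 = 12.25.

Competition: PS = 0; Monopoly: PS = 12.25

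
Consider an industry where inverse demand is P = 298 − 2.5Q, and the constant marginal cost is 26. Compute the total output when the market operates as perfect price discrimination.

Under first-degree price discrimination the firm charges each unit its demand price and produces up to where P = MC, i.e. Q = 108.8. Consumer surplus is zero; producer surplus equals total surplus.

Q = 108.8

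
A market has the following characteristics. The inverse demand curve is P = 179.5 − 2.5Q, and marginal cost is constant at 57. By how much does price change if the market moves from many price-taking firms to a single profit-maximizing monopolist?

Under competition P = MC = 57, so Q = (179.5 − 57)/2.5 = 49.
A monopolist chooses Q where MR = MC. MR = 179.5 − 5Q; setting this equal to 57 gives Q = 24.5 and P = 118.25.
Change in price: 118.25 − 57 = 61.25.

Price rises by 61.25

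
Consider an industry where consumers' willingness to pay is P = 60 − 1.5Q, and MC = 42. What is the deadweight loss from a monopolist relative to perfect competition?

DWL = 27

Perfect competition: P = MC = 42, so 60 − 1.5Q = 42 and Q = 12.
The monopolist equates marginal revenue to marginal cost: 60 − 3Q = 42, so Q = 6. From demand, P = 51.
DWL is the triangle between Q = 6 and Q = 12: ½·(12 − 6)·(51 − 42) = 27.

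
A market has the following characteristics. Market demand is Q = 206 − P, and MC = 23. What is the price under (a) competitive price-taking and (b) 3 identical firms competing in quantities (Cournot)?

Competition: P = 23; Cournot: P = 68.75

Inverting demand: P = 206 − Q.
Competitive firms price at marginal cost: P = 23, giving Q = 183.
Cournot with 3 identical firms: the symmetric best-response condition is 206 − 4q = 23. Each firm produces q = 45.75, total output Q = 137.25, price P = 68.75.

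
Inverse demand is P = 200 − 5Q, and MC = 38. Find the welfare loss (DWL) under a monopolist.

DWL = 656.1

Perfect competition: P = MC = 38, so 200 − 5Q = 38 and Q = 32.4.
The monopolist equates marginal revenue to marginal cost: 200 − 10Q = 38, so Q = 16.2. From demand, P = 119.
DWL is the triangle between Q = 16.2 and Q = 32.4: ½·(32.4 − 16.2)·(119 − 38) = 656.1.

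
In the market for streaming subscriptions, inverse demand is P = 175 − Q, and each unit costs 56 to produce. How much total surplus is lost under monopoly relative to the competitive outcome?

DWL = 1770.125

Perfect competition: P = MC = 56, so 175 − Q = 56 and Q = 119.
The monopolist equates marginal revenue to marginal cost: 175 − 2Q = 56, so Q = 59.5. From demand, P = 115.5.
DWL is the triangle between Q = 59.5 and Q = 119: ½·(119 − 59.5)·(115.5 − 56) = 1770.125.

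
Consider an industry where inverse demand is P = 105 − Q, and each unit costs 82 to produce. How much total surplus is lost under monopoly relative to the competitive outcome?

DWL = 66.125

Perfect competition: P = MC = 82, so 105 − Q = 82 and Q = 23.
A monopolist chooses Q where MR = MC. MR = 105 − 2Q; setting this equal to 82 gives Q = 11.5 and P = 93.5.
DWL is the triangle between Q = 11.5 and Q = 23: ½·(23 − 11.5)·(93.5 − 82) = 66.125.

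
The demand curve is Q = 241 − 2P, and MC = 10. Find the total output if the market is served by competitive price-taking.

Q = 221

Inverting demand: P = 120.5 − 0.5Q.
Under competition P = MC = 10, so Q = (120.5 − 10)/0.5 = 221.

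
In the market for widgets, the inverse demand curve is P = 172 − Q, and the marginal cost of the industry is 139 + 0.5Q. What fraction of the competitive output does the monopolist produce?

Monopoly sets MR = MC: 172 − 2Q = 139 + 0.5Q ⇒ Q = 13.2, P = 172 − 13.2 = 158.8.
Under competition P = MC: 172 − Q = 139 + 0.5Q ⇒ Q = 22, P = 150.
Ratio Q_m/Q_c = 13.2/22 = 0.6.

Q_m/Q_c = 0.6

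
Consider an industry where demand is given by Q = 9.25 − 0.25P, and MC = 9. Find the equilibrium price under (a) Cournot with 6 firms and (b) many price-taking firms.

Inverting demand: P = 37 − 4Q.
With 6 symmetric Cournot firms, each firm's FOC gives 37 − 28q = 9, so q = 1, Q = 6·1 = 6, and P = 13.
Perfect competition: P = MC = 9, so 37 − 4Q = 9 and Q = 7.

Cournot: P = 13; Competition: P = 9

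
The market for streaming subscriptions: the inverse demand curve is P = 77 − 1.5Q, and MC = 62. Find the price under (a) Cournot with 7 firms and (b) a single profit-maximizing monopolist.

In a 7-firm Cournot equilibrium, symmetry and the first-order condition give q = (77 − 62)/(12) = 1.25. So Q = 8.75 and P = 63.875.
The monopolist equates marginal revenue to marginal cost: 77 − 3Q = 62, so Q = 5. From demand, P = 69.5.

Cournot: P = 63.875; Monopoly: P = 69.5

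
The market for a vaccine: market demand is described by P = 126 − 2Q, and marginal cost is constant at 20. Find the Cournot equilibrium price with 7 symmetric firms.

P = 33.25

Cournot with 7 identical firms: the symmetric best-response condition is 126 − 16q = 20. Each firm produces q = 6.625, total output Q = 46.375, price P = 33.25.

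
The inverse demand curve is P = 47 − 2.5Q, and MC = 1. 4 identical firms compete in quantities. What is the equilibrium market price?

In a 4-firm Cournot equilibrium, symmetry and the first-order condition give q = (47 − 1)/(12.5) = 3.68. So Q = 14.72 and P = 10.2.

P = 10.2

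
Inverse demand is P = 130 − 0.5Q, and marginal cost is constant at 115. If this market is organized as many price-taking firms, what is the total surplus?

TS = 225

Competitive firms price at marginal cost: P = 115, giving Q = 30.
CS = ½·(130 − 115)·30 = 225; PS = (115 − 115)·30 = 0; TS = 225.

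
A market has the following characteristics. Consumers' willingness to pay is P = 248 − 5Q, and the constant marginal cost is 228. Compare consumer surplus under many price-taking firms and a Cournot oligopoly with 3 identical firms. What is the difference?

CS falls by 17.5

Competitive firms price at marginal cost: P = 228, giving Q = 4.
CS = ½·(248 − 228)·4 = 40.
With 3 symmetric Cournot firms, each firm's FOC gives 248 − 20q = 228, so q = 1, Q = 3·1 = 3, and P = 233.
CS = ½·(248 − 233)·3 = 22.5.
Change in consumer surplus: 22.5 − 40 = −17.5.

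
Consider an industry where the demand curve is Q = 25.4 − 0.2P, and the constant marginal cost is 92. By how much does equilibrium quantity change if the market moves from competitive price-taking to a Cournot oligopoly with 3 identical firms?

Equilibrium quantity falls by 1.75

Inverting demand: P = 127 − 5Q.
Perfect competition: P = MC = 92, so 127 − 5Q = 92 and Q = 7.
With 3 symmetric Cournot firms, each firm's FOC gives 127 − 20q = 92, so q = 1.75, Q = 3·1.75 = 5.25, and P = 100.75.
Change in equilibrium quantity: 5.25 − 7 = −1.75.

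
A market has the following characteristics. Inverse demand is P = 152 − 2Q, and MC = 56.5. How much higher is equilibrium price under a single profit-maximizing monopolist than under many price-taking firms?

Competitive firms price at marginal cost: P = 56.5, giving Q = 47.75.
The monopolist equates marginal revenue to marginal cost: 152 − 4Q = 56.5, so Q = 23.875. From demand, P = 104.25.
Change in equilibrium price: 104.25 − 56.5 = 47.75.

Equilibrium price rises by 47.75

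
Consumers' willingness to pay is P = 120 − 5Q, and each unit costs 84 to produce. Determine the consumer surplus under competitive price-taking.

CS = 129.6

Competitive firms price at marginal cost: P = 84, giving Q = 7.2.
CS = ½·(120 − 84)·7.2 = 129.6.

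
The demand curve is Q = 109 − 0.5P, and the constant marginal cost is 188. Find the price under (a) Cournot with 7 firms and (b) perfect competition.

Cournot: P = 191.75; Competition: P = 188

Inverting demand: P = 218 − 2Q.
With 7 symmetric Cournot firms, each firm's FOC gives 218 − 16q = 188, so q = 1.875, Q = 7·1.875 = 13.125, and P = 191.75.
Perfect competition: P = MC = 188, so 218 − 2Q = 188 and Q = 15.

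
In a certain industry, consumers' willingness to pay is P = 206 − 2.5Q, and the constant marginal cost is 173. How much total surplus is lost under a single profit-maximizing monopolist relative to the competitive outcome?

DWL = 54.45

Perfect competition: P = MC = 173, so 206 − 2.5Q = 173 and Q = 13.2.
A monopolist chooses Q where MR = MC. MR = 206 − 5Q; setting this equal to 173 gives Q = 6.6 and P = 189.5.
DWL is the triangle between Q = 6.6 and Q = 13.2: ½·(13.2 − 6.6)·(189.5 − 173) = 54.45.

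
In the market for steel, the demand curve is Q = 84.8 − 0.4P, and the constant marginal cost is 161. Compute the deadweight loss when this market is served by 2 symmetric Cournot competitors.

Inverting demand: P = 212 − 2.5Q.
Perfect competition: P = MC = 161, so 212 − 2.5Q = 161 and Q = 20.4.
In a 2-firm Cournot equilibrium, symmetry and the first-order condition give q = (212 − 161)/(7.5) = 6.8. So Q = 13.6 and P = 178.
DWL is the triangle between Q = 13.6 and Q = 20.4: ½·(20.4 − 13.6)·(178 − 161) = 57.8.

DWL = 57.8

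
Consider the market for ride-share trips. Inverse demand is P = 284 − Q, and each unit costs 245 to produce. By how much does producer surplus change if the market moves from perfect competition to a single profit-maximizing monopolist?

Under competition P = MC = 245, so Q = (284 − 245)/1 = 39.
PS = (245 − 245)·39 = 0.
A monopolist chooses Q where MR = MC. MR = 284 − 2Q; setting this equal to 245 gives Q = 19.5 and P = 264.5.
PS = (264.5 − 245)·19.5 = 380.25.
Change in producer surplus: 380.25 − 0 = 380.25.

Producer surplus rises by 380.25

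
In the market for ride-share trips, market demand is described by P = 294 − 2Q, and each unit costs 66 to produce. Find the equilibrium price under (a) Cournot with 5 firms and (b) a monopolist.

Cournot: P = 104; Monopoly: P = 180

In a 5-firm Cournot equilibrium, symmetry and the first-order condition give q = (294 − 66)/(12) = 19. So Q = 95 and P = 104.
Monopoly sets MR = MC: 294 − 4Q = 66 ⇒ Q = 57, P = 294 − 2·57 = 180.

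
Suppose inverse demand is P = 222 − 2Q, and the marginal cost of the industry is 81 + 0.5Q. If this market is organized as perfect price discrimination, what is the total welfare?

TS = 3976.2

Under first-degree price discrimination the firm charges each unit its demand price and produces up to where P = MC, i.e. Q = 56.4. Consumer surplus is zero; producer surplus equals total surplus.
TS = 3976.2 (equal to competitive TS).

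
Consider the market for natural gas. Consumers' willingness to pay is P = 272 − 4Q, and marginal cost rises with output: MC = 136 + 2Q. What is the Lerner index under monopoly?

Lerner index = 0.25

A monopolist chooses Q where MR = MC. MR = 272 − 8Q; setting this equal to 136 + 2Q gives Q = 13.6 and P = 217.6.
Lerner index = (P − MC)/P = (217.6 − 163.2)/217.6 = 0.25.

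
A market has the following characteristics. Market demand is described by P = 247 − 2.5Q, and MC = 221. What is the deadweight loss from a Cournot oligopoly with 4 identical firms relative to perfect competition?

DWL = 5.408

Perfect competition: P = MC = 221, so 247 − 2.5Q = 221 and Q = 10.4.
With 4 symmetric Cournot firms, each firm's FOC gives 247 − 12.5q = 221, so q = 2.08, Q = 4·2.08 = 8.32, and P = 226.2.
DWL is the triangle between Q = 8.32 and Q = 10.4: ½·(10.4 − 8.32)·(226.2 − 221) = 5.408.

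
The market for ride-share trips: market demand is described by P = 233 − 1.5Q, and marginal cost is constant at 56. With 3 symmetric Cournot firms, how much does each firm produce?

With 3 symmetric Cournot firms, each firm's FOC gives 233 − 6q = 56, so q = 29.5, Q = 3·29.5 = 88.5, and P = 100.25.

q_i = 29.5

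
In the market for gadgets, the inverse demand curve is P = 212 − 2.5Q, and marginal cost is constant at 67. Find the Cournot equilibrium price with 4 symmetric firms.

P = 96

In a 4-firm Cournot equilibrium, symmetry and the first-order condition give q = (212 − 67)/(12.5) = 11.6. So Q = 46.4 and P = 96.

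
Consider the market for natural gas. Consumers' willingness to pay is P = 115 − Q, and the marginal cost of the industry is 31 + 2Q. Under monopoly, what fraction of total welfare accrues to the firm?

PS/TS = 0.8

Monopoly sets MR = MC: 115 − 2Q = 31 + 2Q ⇒ Q = 21, P = 115 − 21 = 94.
CS = ½·(115 − 94)·21 = 220.5.
PS = P·Q − VC(Q) = 94·21 − (31·21 + ½·2·21²) = 882.
Share captured = PS/TS = 882/1102.5 = 0.8.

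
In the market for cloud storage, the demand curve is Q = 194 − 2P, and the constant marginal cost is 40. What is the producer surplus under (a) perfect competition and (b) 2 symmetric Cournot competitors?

Inverting demand: P = 97 − 0.5Q.
Competitive firms price at marginal cost: P = 40, giving Q = 114.
PS = (40 − 40)·114 = 0.
In a 2-firm Cournot equilibrium, symmetry and the first-order condition give q = (97 − 40)/(1.5) = 38. So Q = 76 and P = 59.
PS = (59 − 40)·76 = 1444.

Competition: PS = 0; Cournot: PS = 1444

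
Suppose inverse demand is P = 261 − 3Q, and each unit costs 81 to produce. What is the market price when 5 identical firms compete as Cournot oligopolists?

P = 111

In a 5-firm Cournot equilibrium, symmetry and the first-order condition give q = (261 − 81)/(18) = 10. So Q = 50 and P = 111.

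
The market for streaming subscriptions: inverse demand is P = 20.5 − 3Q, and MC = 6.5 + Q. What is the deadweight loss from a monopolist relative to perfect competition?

DWL = 4.5

Competitive equilibrium sets price equal to marginal cost: 20.5 − 3Q = 6.5 + Q, so Q = 3.5 and P = 10.
The monopolist equates marginal revenue to marginal cost: 20.5 − 6Q = 6.5 + Q, so Q = 2. From demand, P = 14.5.
CS = ½·(20.5 − 10)·3.5 = 18.375; PS = (10·3.5 − 6.5·3.5 − ½·1·3.5²) = 6.125; TS = 24.5.
CS = ½·(20.5 − 14.5)·2 = 6; PS = (14.5·2 − 6.5·2 − ½·1·2²) = 14; TS = 20.
DWL = 24.5 − 20 = 4.5.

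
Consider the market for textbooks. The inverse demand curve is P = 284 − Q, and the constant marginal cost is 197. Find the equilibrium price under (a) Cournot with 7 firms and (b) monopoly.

With 7 symmetric Cournot firms, each firm's FOC gives 284 − 8q = 197, so q = 10.875, Q = 7·10.875 = 76.125, and P = 207.875.
Monopoly sets MR = MC: 284 − 2Q = 197 ⇒ Q = 43.5, P = 284 − 43.5 = 240.5.

Cournot: P = 207.875; Monopoly: P = 240.5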